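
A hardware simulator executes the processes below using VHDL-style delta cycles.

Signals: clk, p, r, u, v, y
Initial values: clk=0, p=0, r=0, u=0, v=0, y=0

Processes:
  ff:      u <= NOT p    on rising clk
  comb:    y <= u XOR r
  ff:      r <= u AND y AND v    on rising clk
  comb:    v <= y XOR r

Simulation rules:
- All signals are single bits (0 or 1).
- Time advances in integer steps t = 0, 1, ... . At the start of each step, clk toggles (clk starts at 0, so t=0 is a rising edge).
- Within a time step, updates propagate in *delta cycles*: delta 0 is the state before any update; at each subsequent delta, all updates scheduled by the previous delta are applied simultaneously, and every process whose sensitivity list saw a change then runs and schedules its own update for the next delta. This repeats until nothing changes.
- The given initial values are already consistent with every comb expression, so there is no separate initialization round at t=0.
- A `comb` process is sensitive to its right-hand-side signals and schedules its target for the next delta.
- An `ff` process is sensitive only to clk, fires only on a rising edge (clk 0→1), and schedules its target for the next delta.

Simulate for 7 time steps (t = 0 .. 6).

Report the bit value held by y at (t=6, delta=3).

t0.Δ0 y=0 u=0 p=0 r=0 clk=0 v=0
t0.Δ1 y=0 u=0 p=0 r=0 clk=1 v=0
t0.Δ2 y=0 u=1 p=0 r=0 clk=1 v=0
t0.Δ3 y=1 u=1 p=0 r=0 clk=1 v=0
t0.Δ4 y=1 u=1 p=0 r=0 clk=1 v=1
t1.Δ0 y=1 u=1 p=0 r=0 clk=1 v=1
t1.Δ1 y=1 u=1 p=0 r=0 clk=0 v=1
t2.Δ0 y=1 u=1 p=0 r=0 clk=0 v=1
t2.Δ1 y=1 u=1 p=0 r=0 clk=1 v=1
t2.Δ2 y=1 u=1 p=0 r=1 clk=1 v=1
t2.Δ3 y=0 u=1 p=0 r=1 clk=1 v=0
t2.Δ4 y=0 u=1 p=0 r=1 clk=1 v=1
t3.Δ0 y=0 u=1 p=0 r=1 clk=1 v=1
t3.Δ1 y=0 u=1 p=0 r=1 clk=0 v=1
t4.Δ0 y=0 u=1 p=0 r=1 clk=0 v=1
t4.Δ1 y=0 u=1 p=0 r=1 clk=1 v=1
t4.Δ2 y=0 u=1 p=0 r=0 clk=1 v=1
t4.Δ3 y=1 u=1 p=0 r=0 clk=1 v=0
t4.Δ4 y=1 u=1 p=0 r=0 clk=1 v=1
t5.Δ0 y=1 u=1 p=0 r=0 clk=1 v=1
t5.Δ1 y=1 u=1 p=0 r=0 clk=0 v=1
t6.Δ0 y=1 u=1 p=0 r=0 clk=0 v=1
t6.Δ1 y=1 u=1 p=0 r=0 clk=1 v=1
t6.Δ2 y=1 u=1 p=0 r=1 clk=1 v=1
t6.Δ3 y=0 u=1 p=0 r=1 clk=1 v=0
t6.Δ4 y=0 u=1 p=0 r=1 clk=1 v=1

0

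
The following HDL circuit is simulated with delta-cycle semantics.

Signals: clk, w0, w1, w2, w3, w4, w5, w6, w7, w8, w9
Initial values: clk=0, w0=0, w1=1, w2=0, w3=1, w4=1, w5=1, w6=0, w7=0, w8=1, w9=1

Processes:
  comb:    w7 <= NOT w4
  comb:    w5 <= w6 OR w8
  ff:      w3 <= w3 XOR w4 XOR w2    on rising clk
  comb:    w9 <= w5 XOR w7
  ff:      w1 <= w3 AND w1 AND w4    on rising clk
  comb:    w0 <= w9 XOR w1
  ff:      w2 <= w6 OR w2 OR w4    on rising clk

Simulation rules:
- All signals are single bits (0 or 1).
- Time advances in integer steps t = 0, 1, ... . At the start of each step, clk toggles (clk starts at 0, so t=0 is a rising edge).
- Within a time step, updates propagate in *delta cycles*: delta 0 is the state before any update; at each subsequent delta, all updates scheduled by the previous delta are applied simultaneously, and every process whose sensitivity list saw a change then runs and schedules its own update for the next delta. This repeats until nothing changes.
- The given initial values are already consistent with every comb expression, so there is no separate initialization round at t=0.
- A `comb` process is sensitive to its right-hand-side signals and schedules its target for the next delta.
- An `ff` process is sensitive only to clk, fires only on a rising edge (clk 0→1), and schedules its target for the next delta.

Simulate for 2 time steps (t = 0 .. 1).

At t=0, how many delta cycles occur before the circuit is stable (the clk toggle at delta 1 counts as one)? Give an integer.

2

t0.Δ0 w1=1 clk=0 w2=0 w5=1 w4=1 w8=1 w6=0 w3=1 w9=1 w7=0 w0=0
t0.Δ1 w1=1 clk=1 w2=0 w5=1 w4=1 w8=1 w6=0 w3=1 w9=1 w7=0 w0=0
t0.Δ2 w1=1 clk=1 w2=1 w5=1 w4=1 w8=1 w6=0 w3=0 w9=1 w7=0 w0=0
t1.Δ0 w1=1 clk=1 w2=1 w5=1 w4=1 w8=1 w6=0 w3=0 w9=1 w7=0 w0=0
t1.Δ1 w1=1 clk=0 w2=1 w5=1 w4=1 w8=1 w6=0 w3=0 w9=1 w7=0 w0=0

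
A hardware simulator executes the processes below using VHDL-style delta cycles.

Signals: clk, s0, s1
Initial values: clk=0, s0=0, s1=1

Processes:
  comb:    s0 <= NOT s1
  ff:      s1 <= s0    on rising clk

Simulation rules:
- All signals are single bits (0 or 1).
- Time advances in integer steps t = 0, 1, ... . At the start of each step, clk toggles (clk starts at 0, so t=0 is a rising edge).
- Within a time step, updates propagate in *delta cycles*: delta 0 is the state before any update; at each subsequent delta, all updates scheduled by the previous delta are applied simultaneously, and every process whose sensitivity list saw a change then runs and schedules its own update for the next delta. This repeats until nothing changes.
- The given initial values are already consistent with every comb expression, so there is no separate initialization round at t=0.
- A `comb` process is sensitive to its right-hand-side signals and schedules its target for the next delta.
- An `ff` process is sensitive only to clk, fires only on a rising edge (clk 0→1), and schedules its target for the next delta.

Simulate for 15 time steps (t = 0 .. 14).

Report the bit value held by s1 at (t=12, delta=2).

[bits: s1,s0,clk]
t=0: Δ0=100 Δ1=101 Δ2=001 Δ3=011 | 3Δ
t=1: Δ0=011 Δ1=010 | 1Δ
t=2: Δ0=010 Δ1=011 Δ2=111 Δ3=101 | 3Δ
t=3: Δ0=101 Δ1=100 | 1Δ
t=4: Δ0=100 Δ1=101 Δ2=001 Δ3=011 | 3Δ
t=5: Δ0=011 Δ1=010 | 1Δ
t=6: Δ0=010 Δ1=011 Δ2=111 Δ3=101 | 3Δ
t=7: Δ0=101 Δ1=100 | 1Δ
t=8: Δ0=100 Δ1=101 Δ2=001 Δ3=011 | 3Δ
t=9: Δ0=011 Δ1=010 | 1Δ
t=10: Δ0=010 Δ1=011 Δ2=111 Δ3=101 | 3Δ
t=11: Δ0=101 Δ1=100 | 1Δ
t=12: Δ0=100 Δ1=101 Δ2=001 Δ3=011 | 3Δ
t=13: Δ0=011 Δ1=010 | 1Δ
t=14: Δ0=010 Δ1=011 Δ2=111 Δ3=101 | 3Δ

0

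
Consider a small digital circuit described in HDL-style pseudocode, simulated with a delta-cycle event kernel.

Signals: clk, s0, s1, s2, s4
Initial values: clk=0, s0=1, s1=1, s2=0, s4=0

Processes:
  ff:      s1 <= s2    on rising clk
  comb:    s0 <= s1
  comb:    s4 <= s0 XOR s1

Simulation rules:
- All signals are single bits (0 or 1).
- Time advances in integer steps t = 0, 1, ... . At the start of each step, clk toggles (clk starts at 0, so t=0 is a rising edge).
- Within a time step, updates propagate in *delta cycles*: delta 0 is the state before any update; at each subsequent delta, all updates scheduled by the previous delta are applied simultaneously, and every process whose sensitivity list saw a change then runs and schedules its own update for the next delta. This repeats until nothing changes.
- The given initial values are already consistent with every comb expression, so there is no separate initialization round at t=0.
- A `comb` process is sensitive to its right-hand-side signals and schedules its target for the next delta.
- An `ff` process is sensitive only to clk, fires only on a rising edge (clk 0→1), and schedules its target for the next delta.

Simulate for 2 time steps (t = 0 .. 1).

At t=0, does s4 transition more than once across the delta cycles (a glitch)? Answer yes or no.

yes

[bits: s1,s4,s0,s2,clk]
t=0: Δ0=10100 Δ1=10101 Δ2=00101 Δ3=01001 Δ4=00001 | 4Δ
t=1: Δ0=00001 Δ1=00000 | 1Δ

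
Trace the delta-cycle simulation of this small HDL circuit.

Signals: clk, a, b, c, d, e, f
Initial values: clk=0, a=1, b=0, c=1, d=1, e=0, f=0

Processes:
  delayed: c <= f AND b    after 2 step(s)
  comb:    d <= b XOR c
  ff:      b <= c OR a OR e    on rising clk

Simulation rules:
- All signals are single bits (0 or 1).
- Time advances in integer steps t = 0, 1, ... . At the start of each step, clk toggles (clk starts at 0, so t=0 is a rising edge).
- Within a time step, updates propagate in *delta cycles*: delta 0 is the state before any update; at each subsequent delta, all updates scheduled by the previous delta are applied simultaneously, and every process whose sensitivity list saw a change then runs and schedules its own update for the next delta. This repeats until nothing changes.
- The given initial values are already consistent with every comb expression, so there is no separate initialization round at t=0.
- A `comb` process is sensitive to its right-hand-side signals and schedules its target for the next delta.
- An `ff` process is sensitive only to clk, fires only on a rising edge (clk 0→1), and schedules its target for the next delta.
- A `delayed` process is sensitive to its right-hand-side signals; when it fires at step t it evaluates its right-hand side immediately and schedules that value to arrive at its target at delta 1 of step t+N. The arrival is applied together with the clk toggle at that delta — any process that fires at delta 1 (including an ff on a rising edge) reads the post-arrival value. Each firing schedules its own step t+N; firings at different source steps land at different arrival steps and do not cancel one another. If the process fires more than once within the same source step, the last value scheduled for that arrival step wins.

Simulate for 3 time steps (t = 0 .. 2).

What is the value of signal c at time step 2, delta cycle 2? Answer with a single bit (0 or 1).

t=0 Δ0: f=0 c=1 d=1 e=0 b=0 clk=0 a=1
  Δ1: clk:0→1
  Δ2: b:0→1
  Δ3: d:1→0
  (3Δ to stable)
t=1 Δ0: f=0 c=1 d=0 e=0 b=1 clk=1 a=1
  Δ1: clk:1→0
  (1Δ to stable)
t=2 Δ0: f=0 c=1 d=0 e=0 b=1 clk=0 a=1
  Δ1: c:1→0, clk:0→1
  Δ2: d:0→1
  (2Δ to stable)

0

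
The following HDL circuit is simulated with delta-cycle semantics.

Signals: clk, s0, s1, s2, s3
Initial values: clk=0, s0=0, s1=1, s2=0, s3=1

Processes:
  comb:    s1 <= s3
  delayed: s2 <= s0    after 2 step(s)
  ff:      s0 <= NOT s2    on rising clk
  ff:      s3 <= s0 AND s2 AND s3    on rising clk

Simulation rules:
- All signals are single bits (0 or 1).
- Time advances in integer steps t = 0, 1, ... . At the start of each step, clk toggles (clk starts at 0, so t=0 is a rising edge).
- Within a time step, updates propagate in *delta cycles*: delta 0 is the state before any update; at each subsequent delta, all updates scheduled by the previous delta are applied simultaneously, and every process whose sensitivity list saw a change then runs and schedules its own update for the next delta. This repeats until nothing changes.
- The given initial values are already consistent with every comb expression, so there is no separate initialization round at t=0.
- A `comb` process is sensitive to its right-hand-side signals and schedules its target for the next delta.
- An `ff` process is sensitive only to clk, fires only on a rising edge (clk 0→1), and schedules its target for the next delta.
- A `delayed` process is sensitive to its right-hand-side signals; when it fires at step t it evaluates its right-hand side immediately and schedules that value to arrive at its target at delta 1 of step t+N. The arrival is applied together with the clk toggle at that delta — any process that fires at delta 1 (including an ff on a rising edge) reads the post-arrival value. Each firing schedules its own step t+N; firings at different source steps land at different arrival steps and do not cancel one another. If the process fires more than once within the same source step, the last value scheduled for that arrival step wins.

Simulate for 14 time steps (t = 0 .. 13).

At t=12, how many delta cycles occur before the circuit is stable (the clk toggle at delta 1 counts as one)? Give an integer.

t0.Δ0 s2=0 s1=1 clk=0 s0=0 s3=1
t0.Δ1 s2=0 s1=1 clk=1 s0=0 s3=1
t0.Δ2 s2=0 s1=1 clk=1 s0=1 s3=0
t0.Δ3 s2=0 s1=0 clk=1 s0=1 s3=0
t1.Δ0 s2=0 s1=0 clk=1 s0=1 s3=0
t1.Δ1 s2=0 s1=0 clk=0 s0=1 s3=0
t2.Δ0 s2=0 s1=0 clk=0 s0=1 s3=0
t2.Δ1 s2=1 s1=0 clk=1 s0=1 s3=0
t2.Δ2 s2=1 s1=0 clk=1 s0=0 s3=0
t3.Δ0 s2=1 s1=0 clk=1 s0=0 s3=0
t3.Δ1 s2=1 s1=0 clk=0 s0=0 s3=0
t4.Δ0 s2=1 s1=0 clk=0 s0=0 s3=0
t4.Δ1 s2=0 s1=0 clk=1 s0=0 s3=0
t4.Δ2 s2=0 s1=0 clk=1 s0=1 s3=0
t5.Δ0 s2=0 s1=0 clk=1 s0=1 s3=0
t5.Δ1 s2=0 s1=0 clk=0 s0=1 s3=0
t6.Δ0 s2=0 s1=0 clk=0 s0=1 s3=0
t6.Δ1 s2=1 s1=0 clk=1 s0=1 s3=0
t6.Δ2 s2=1 s1=0 clk=1 s0=0 s3=0
t7.Δ0 s2=1 s1=0 clk=1 s0=0 s3=0
t7.Δ1 s2=1 s1=0 clk=0 s0=0 s3=0
t8.Δ0 s2=1 s1=0 clk=0 s0=0 s3=0
t8.Δ1 s2=0 s1=0 clk=1 s0=0 s3=0
t8.Δ2 s2=0 s1=0 clk=1 s0=1 s3=0
t9.Δ0 s2=0 s1=0 clk=1 s0=1 s3=0
t9.Δ1 s2=0 s1=0 clk=0 s0=1 s3=0
t10.Δ0 s2=0 s1=0 clk=0 s0=1 s3=0
t10.Δ1 s2=1 s1=0 clk=1 s0=1 s3=0
t10.Δ2 s2=1 s1=0 clk=1 s0=0 s3=0
t11.Δ0 s2=1 s1=0 clk=1 s0=0 s3=0
t11.Δ1 s2=1 s1=0 clk=0 s0=0 s3=0
t12.Δ0 s2=1 s1=0 clk=0 s0=0 s3=0
t12.Δ1 s2=0 s1=0 clk=1 s0=0 s3=0
t12.Δ2 s2=0 s1=0 clk=1 s0=1 s3=0
t13.Δ0 s2=0 s1=0 clk=1 s0=1 s3=0
t13.Δ1 s2=0 s1=0 clk=0 s0=1 s3=0

2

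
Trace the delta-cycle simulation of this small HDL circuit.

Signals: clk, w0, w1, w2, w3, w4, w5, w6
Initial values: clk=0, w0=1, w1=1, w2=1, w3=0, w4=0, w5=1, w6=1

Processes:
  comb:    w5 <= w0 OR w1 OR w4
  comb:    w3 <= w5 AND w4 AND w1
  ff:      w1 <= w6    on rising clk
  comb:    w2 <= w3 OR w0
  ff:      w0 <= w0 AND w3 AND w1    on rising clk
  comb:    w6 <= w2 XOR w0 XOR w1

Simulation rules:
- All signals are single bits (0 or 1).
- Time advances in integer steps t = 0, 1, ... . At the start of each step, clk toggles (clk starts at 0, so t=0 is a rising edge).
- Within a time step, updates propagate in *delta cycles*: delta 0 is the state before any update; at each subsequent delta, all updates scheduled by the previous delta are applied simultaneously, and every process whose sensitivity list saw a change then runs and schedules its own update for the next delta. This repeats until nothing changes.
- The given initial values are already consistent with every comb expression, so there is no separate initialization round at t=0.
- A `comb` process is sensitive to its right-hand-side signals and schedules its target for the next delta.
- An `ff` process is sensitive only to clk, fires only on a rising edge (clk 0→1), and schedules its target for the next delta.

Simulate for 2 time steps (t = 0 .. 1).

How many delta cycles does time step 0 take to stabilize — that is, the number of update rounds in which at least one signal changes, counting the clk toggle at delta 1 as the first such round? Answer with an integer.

4

t0.Δ0 clk=0 w1=1 w3=0 w0=1 w5=1 w6=1 w4=0 w2=1
t0.Δ1 clk=1 w1=1 w3=0 w0=1 w5=1 w6=1 w4=0 w2=1
t0.Δ2 clk=1 w1=1 w3=0 w0=0 w5=1 w6=1 w4=0 w2=1
t0.Δ3 clk=1 w1=1 w3=0 w0=0 w5=1 w6=0 w4=0 w2=0
t0.Δ4 clk=1 w1=1 w3=0 w0=0 w5=1 w6=1 w4=0 w2=0
t1.Δ0 clk=1 w1=1 w3=0 w0=0 w5=1 w6=1 w4=0 w2=0
t1.Δ1 clk=0 w1=1 w3=0 w0=0 w5=1 w6=1 w4=0 w2=0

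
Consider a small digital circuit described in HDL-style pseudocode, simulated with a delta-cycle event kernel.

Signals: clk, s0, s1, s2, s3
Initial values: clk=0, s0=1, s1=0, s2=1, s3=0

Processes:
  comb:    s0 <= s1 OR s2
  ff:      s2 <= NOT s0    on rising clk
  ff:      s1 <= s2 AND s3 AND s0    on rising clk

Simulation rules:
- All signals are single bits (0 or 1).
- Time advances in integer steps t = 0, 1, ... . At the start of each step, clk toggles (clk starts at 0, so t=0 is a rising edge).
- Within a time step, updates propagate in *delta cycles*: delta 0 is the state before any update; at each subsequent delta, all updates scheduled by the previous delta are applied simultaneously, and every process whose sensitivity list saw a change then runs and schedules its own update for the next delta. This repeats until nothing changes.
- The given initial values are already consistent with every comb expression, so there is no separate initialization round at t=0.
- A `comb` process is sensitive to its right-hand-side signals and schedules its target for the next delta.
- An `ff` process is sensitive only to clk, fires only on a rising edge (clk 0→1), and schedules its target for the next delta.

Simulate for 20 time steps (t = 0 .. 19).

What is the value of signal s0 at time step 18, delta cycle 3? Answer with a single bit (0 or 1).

1

t=0 Δ0: s1=0 clk=0 s2=1 s3=0 s0=1
  Δ1: clk:0→1
  Δ2: s2:1→0
  Δ3: s0:1→0
  (3Δ to stable)
t=1 Δ0: s1=0 clk=1 s2=0 s3=0 s0=0
  Δ1: clk:1→0
  (1Δ to stable)
t=2 Δ0: s1=0 clk=0 s2=0 s3=0 s0=0
  Δ1: clk:0→1
  Δ2: s2:0→1
  Δ3: s0:0→1
  (3Δ to stable)
t=3 Δ0: s1=0 clk=1 s2=1 s3=0 s0=1
  Δ1: clk:1→0
  (1Δ to stable)
t=4 Δ0: s1=0 clk=0 s2=1 s3=0 s0=1
  Δ1: clk:0→1
  Δ2: s2:1→0
  Δ3: s0:1→0
  (3Δ to stable)
t=5 Δ0: s1=0 clk=1 s2=0 s3=0 s0=0
  Δ1: clk:1→0
  (1Δ to stable)
t=6 Δ0: s1=0 clk=0 s2=0 s3=0 s0=0
  Δ1: clk:0→1
  Δ2: s2:0→1
  Δ3: s0:0→1
  (3Δ to stable)
t=7 Δ0: s1=0 clk=1 s2=1 s3=0 s0=1
  Δ1: clk:1→0
  (1Δ to stable)
t=8 Δ0: s1=0 clk=0 s2=1 s3=0 s0=1
  Δ1: clk:0→1
  Δ2: s2:1→0
  Δ3: s0:1→0
  (3Δ to stable)
t=9 Δ0: s1=0 clk=1 s2=0 s3=0 s0=0
  Δ1: clk:1→0
  (1Δ to stable)
t=10 Δ0: s1=0 clk=0 s2=0 s3=0 s0=0
  Δ1: clk:0→1
  Δ2: s2:0→1
  Δ3: s0:0→1
  (3Δ to stable)
t=11 Δ0: s1=0 clk=1 s2=1 s3=0 s0=1
  Δ1: clk:1→0
  (1Δ to stable)
t=12 Δ0: s1=0 clk=0 s2=1 s3=0 s0=1
  Δ1: clk:0→1
  Δ2: s2:1→0
  Δ3: s0:1→0
  (3Δ to stable)
t=13 Δ0: s1=0 clk=1 s2=0 s3=0 s0=0
  Δ1: clk:1→0
  (1Δ to stable)
t=14 Δ0: s1=0 clk=0 s2=0 s3=0 s0=0
  Δ1: clk:0→1
  Δ2: s2:0→1
  Δ3: s0:0→1
  (3Δ to stable)
t=15 Δ0: s1=0 clk=1 s2=1 s3=0 s0=1
  Δ1: clk:1→0
  (1Δ to stable)
t=16 Δ0: s1=0 clk=0 s2=1 s3=0 s0=1
  Δ1: clk:0→1
  Δ2: s2:1→0
  Δ3: s0:1→0
  (3Δ to stable)
t=17 Δ0: s1=0 clk=1 s2=0 s3=0 s0=0
  Δ1: clk:1→0
  (1Δ to stable)
t=18 Δ0: s1=0 clk=0 s2=0 s3=0 s0=0
  Δ1: clk:0→1
  Δ2: s2:0→1
  Δ3: s0:0→1
  (3Δ to stable)
t=19 Δ0: s1=0 clk=1 s2=1 s3=0 s0=1
  Δ1: clk:1→0
  (1Δ to stable)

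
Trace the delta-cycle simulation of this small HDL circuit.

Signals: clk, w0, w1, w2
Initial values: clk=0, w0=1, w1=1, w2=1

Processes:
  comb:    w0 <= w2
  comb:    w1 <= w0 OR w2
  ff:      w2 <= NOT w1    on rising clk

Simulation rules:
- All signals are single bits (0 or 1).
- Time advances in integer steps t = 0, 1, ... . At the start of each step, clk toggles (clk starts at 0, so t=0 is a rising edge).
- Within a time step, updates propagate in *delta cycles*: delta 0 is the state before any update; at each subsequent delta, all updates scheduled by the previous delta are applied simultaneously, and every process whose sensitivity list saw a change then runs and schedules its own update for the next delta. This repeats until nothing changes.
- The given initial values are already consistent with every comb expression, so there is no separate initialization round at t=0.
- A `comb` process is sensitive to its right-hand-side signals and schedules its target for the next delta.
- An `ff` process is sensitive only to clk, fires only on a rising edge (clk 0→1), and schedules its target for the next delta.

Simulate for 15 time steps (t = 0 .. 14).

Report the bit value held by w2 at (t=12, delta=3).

0

[bits: clk,w2,w0,w1]
t=0: Δ0=0111 Δ1=1111 Δ2=1011 Δ3=1001 Δ4=1000 | 4Δ
t=1: Δ0=1000 Δ1=0000 | 1Δ
t=2: Δ0=0000 Δ1=1000 Δ2=1100 Δ3=1111 | 3Δ
t=3: Δ0=1111 Δ1=0111 | 1Δ
t=4: Δ0=0111 Δ1=1111 Δ2=1011 Δ3=1001 Δ4=1000 | 4Δ
t=5: Δ0=1000 Δ1=0000 | 1Δ
t=6: Δ0=0000 Δ1=1000 Δ2=1100 Δ3=1111 | 3Δ
t=7: Δ0=1111 Δ1=0111 | 1Δ
t=8: Δ0=0111 Δ1=1111 Δ2=1011 Δ3=1001 Δ4=1000 | 4Δ
t=9: Δ0=1000 Δ1=0000 | 1Δ
t=10: Δ0=0000 Δ1=1000 Δ2=1100 Δ3=1111 | 3Δ
t=11: Δ0=1111 Δ1=0111 | 1Δ
t=12: Δ0=0111 Δ1=1111 Δ2=1011 Δ3=1001 Δ4=1000 | 4Δ
t=13: Δ0=1000 Δ1=0000 | 1Δ
t=14: Δ0=0000 Δ1=1000 Δ2=1100 Δ3=1111 | 3Δ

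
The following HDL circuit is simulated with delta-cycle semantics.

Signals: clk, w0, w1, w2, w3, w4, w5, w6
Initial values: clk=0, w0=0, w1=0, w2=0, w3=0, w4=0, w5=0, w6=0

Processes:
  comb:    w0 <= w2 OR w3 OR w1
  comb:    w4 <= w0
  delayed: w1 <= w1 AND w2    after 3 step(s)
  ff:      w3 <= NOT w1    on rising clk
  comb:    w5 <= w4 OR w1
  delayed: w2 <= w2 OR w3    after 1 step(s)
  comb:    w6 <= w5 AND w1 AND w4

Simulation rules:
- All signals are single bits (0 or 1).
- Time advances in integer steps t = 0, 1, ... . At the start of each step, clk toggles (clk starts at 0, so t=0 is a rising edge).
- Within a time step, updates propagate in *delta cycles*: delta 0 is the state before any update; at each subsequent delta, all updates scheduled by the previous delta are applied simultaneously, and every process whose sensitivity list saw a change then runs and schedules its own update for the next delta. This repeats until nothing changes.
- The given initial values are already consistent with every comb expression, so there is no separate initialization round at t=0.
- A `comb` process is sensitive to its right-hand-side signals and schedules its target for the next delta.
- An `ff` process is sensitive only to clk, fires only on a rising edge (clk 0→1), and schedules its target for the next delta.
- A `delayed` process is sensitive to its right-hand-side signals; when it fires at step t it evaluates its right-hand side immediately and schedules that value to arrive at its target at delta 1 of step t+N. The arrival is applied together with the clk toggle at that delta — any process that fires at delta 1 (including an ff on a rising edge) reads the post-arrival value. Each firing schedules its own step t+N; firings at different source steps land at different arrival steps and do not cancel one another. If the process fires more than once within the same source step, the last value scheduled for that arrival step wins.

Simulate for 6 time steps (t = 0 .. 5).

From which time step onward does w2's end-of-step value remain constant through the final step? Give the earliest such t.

t0.Δ0 w4=0 w2=0 w5=0 w3=0 clk=0 w0=0 w1=0 w6=0
t0.Δ1 w4=0 w2=0 w5=0 w3=0 clk=1 w0=0 w1=0 w6=0
t0.Δ2 w4=0 w2=0 w5=0 w3=1 clk=1 w0=0 w1=0 w6=0
t0.Δ3 w4=0 w2=0 w5=0 w3=1 clk=1 w0=1 w1=0 w6=0
t0.Δ4 w4=1 w2=0 w5=0 w3=1 clk=1 w0=1 w1=0 w6=0
t0.Δ5 w4=1 w2=0 w5=1 w3=1 clk=1 w0=1 w1=0 w6=0
t1.Δ0 w4=1 w2=0 w5=1 w3=1 clk=1 w0=1 w1=0 w6=0
t1.Δ1 w4=1 w2=1 w5=1 w3=1 clk=0 w0=1 w1=0 w6=0
t2.Δ0 w4=1 w2=1 w5=1 w3=1 clk=0 w0=1 w1=0 w6=0
t2.Δ1 w4=1 w2=1 w5=1 w3=1 clk=1 w0=1 w1=0 w6=0
t3.Δ0 w4=1 w2=1 w5=1 w3=1 clk=1 w0=1 w1=0 w6=0
t3.Δ1 w4=1 w2=1 w5=1 w3=1 clk=0 w0=1 w1=0 w6=0
t4.Δ0 w4=1 w2=1 w5=1 w3=1 clk=0 w0=1 w1=0 w6=0
t4.Δ1 w4=1 w2=1 w5=1 w3=1 clk=1 w0=1 w1=0 w6=0
t5.Δ0 w4=1 w2=1 w5=1 w3=1 clk=1 w0=1 w1=0 w6=0
t5.Δ1 w4=1 w2=1 w5=1 w3=1 clk=0 w0=1 w1=0 w6=0

1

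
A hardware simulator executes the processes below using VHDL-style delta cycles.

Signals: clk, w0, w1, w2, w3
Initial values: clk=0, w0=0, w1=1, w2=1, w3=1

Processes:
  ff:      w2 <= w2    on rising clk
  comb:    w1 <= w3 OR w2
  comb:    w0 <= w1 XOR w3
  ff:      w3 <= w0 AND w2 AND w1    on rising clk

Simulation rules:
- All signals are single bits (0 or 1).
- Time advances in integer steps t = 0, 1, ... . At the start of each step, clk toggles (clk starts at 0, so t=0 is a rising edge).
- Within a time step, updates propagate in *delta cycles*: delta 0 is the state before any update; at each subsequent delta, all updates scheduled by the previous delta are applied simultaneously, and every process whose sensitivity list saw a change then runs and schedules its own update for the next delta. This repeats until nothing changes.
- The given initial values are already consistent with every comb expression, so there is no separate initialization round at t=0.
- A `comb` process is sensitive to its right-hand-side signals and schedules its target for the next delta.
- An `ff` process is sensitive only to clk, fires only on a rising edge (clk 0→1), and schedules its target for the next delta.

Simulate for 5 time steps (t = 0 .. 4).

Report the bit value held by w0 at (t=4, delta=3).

1

t0.Δ0 w2=1 w3=1 w0=0 clk=0 w1=1
t0.Δ1 w2=1 w3=1 w0=0 clk=1 w1=1
t0.Δ2 w2=1 w3=0 w0=0 clk=1 w1=1
t0.Δ3 w2=1 w3=0 w0=1 clk=1 w1=1
t1.Δ0 w2=1 w3=0 w0=1 clk=1 w1=1
t1.Δ1 w2=1 w3=0 w0=1 clk=0 w1=1
t2.Δ0 w2=1 w3=0 w0=1 clk=0 w1=1
t2.Δ1 w2=1 w3=0 w0=1 clk=1 w1=1
t2.Δ2 w2=1 w3=1 w0=1 clk=1 w1=1
t2.Δ3 w2=1 w3=1 w0=0 clk=1 w1=1
t3.Δ0 w2=1 w3=1 w0=0 clk=1 w1=1
t3.Δ1 w2=1 w3=1 w0=0 clk=0 w1=1
t4.Δ0 w2=1 w3=1 w0=0 clk=0 w1=1
t4.Δ1 w2=1 w3=1 w0=0 clk=1 w1=1
t4.Δ2 w2=1 w3=0 w0=0 clk=1 w1=1
t4.Δ3 w2=1 w3=0 w0=1 clk=1 w1=1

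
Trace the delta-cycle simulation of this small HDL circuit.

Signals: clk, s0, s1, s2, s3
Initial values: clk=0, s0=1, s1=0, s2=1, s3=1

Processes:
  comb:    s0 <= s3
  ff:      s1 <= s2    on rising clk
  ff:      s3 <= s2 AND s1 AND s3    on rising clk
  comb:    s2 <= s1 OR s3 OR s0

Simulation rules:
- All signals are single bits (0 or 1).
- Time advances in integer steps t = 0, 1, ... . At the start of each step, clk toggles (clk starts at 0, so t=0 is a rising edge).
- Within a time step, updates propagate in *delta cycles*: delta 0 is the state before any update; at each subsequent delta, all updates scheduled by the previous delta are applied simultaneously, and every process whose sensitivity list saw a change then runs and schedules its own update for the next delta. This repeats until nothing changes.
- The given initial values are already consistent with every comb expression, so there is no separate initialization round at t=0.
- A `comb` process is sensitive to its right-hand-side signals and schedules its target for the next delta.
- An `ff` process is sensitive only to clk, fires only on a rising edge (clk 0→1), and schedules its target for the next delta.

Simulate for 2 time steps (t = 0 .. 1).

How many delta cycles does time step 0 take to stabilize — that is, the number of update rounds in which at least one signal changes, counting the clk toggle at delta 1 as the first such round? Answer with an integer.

[bits: s3,s0,s2,clk,s1]
t=0: Δ0=11100 Δ1=11110 Δ2=01111 Δ3=00111 | 3Δ
t=1: Δ0=00111 Δ1=00101 | 1Δ

3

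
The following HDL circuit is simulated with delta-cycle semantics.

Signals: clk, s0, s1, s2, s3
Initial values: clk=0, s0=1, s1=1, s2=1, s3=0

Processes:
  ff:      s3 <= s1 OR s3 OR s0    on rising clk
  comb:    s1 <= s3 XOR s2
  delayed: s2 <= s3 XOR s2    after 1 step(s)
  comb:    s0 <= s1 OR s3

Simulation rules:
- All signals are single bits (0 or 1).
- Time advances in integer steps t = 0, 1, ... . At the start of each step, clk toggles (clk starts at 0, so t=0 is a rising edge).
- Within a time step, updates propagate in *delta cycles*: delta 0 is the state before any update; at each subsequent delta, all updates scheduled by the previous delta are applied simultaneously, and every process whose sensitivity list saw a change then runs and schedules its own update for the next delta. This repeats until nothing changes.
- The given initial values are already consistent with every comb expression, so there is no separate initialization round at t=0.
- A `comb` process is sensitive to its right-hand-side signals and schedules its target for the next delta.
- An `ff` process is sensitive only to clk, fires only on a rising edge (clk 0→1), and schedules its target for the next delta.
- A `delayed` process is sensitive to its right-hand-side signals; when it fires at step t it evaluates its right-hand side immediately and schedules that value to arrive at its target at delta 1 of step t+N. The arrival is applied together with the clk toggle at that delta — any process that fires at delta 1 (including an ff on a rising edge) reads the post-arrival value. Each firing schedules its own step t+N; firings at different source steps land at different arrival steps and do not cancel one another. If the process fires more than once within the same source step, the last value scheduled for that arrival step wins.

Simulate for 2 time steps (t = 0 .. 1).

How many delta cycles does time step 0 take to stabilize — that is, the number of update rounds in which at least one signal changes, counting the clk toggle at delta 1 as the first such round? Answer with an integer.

3

t=0 Δ0: s3=0 s1=1 clk=0 s0=1 s2=1
  Δ1: clk:0→1
  Δ2: s3:0→1
  Δ3: s1:1→0
  (3Δ to stable)
t=1 Δ0: s3=1 s1=0 clk=1 s0=1 s2=1
  Δ1: clk:1→0, s2:1→0
  Δ2: s1:0→1
  (2Δ to stable)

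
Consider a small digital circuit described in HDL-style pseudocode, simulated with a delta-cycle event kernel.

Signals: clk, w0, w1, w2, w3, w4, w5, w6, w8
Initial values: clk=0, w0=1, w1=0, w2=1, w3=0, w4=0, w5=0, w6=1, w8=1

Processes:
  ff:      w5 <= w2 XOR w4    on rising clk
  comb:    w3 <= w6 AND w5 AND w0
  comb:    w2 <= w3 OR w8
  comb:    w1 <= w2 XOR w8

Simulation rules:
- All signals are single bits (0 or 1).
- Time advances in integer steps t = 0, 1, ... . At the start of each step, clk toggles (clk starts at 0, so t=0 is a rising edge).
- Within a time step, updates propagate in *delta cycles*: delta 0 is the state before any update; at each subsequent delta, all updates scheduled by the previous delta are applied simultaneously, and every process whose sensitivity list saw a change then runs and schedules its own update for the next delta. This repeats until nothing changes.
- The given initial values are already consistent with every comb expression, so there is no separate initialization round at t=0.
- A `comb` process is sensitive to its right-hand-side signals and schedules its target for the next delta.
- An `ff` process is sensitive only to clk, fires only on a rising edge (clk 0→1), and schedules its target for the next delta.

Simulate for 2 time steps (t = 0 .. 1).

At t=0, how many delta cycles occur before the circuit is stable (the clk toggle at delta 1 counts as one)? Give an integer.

3

t=0 Δ0: w8=1 clk=0 w6=1 w1=0 w3=0 w4=0 w2=1 w0=1 w5=0
  Δ1: clk:0→1
  Δ2: w5:0→1
  Δ3: w3:0→1
  (3Δ to stable)
t=1 Δ0: w8=1 clk=1 w6=1 w1=0 w3=1 w4=0 w2=1 w0=1 w5=1
  Δ1: clk:1→0
  (1Δ to stable)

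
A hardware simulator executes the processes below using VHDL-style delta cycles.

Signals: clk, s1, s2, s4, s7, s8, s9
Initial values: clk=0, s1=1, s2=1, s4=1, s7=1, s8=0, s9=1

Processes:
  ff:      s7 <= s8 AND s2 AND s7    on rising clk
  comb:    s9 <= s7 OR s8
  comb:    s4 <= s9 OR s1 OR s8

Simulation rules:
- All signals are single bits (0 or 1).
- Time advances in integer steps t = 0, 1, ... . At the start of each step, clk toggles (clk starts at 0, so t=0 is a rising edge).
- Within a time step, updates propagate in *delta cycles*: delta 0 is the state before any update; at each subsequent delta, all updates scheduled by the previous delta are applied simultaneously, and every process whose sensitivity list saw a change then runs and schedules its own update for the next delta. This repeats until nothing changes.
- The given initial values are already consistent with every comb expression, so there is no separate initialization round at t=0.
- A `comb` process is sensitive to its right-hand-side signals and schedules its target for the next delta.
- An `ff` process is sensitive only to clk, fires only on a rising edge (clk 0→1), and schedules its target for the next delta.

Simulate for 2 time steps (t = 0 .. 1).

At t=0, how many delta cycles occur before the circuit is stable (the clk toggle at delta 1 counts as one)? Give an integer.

3

[bits: s8,s9,clk,s1,s2,s7,s4]
t=0: Δ0=0101111 Δ1=0111111 Δ2=0111101 Δ3=0011101 | 3Δ
t=1: Δ0=0011101 Δ1=0001101 | 1Δ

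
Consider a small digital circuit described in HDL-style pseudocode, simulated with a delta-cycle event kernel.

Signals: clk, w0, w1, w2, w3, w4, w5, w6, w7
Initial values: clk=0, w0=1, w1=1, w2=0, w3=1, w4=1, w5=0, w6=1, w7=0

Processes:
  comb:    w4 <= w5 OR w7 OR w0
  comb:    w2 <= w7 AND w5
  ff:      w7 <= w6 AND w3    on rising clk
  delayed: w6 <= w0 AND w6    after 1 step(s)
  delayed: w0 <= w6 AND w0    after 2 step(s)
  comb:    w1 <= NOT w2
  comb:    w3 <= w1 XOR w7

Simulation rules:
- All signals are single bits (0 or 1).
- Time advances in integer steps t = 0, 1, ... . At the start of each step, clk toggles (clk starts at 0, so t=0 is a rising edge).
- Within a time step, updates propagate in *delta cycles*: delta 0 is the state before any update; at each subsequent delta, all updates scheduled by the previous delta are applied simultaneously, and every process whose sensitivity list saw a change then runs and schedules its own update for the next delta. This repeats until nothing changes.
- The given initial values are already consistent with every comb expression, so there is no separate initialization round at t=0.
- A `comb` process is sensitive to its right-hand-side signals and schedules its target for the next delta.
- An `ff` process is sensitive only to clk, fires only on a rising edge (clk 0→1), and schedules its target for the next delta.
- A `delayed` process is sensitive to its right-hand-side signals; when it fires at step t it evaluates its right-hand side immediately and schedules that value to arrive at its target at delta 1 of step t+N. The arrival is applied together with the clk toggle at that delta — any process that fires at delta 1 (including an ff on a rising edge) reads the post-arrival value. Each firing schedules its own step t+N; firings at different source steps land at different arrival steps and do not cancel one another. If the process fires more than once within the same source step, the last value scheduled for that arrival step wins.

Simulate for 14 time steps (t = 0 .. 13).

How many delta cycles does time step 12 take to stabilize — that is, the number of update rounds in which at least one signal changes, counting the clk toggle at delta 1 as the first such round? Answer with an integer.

3

[bits: w4,w2,w5,w3,clk,w7,w6,w0,w1]
t=0: Δ0=100100111 Δ1=100110111 Δ2=100111111 Δ3=100011111 | 3Δ
t=1: Δ0=100011111 Δ1=100001111 | 1Δ
t=2: Δ0=100001111 Δ1=100011111 Δ2=100010111 Δ3=100110111 | 3Δ
t=3: Δ0=100110111 Δ1=100100111 | 1Δ
t=4: Δ0=100100111 Δ1=100110111 Δ2=100111111 Δ3=100011111 | 3Δ
t=5: Δ0=100011111 Δ1=100001111 | 1Δ
t=6: Δ0=100001111 Δ1=100011111 Δ2=100010111 Δ3=100110111 | 3Δ
t=7: Δ0=100110111 Δ1=100100111 | 1Δ
t=8: Δ0=100100111 Δ1=100110111 Δ2=100111111 Δ3=100011111 | 3Δ
t=9: Δ0=100011111 Δ1=100001111 | 1Δ
t=10: Δ0=100001111 Δ1=100011111 Δ2=100010111 Δ3=100110111 | 3Δ
t=11: Δ0=100110111 Δ1=100100111 | 1Δ
t=12: Δ0=100100111 Δ1=100110111 Δ2=100111111 Δ3=100011111 | 3Δ
t=13: Δ0=100011111 Δ1=100001111 | 1Δ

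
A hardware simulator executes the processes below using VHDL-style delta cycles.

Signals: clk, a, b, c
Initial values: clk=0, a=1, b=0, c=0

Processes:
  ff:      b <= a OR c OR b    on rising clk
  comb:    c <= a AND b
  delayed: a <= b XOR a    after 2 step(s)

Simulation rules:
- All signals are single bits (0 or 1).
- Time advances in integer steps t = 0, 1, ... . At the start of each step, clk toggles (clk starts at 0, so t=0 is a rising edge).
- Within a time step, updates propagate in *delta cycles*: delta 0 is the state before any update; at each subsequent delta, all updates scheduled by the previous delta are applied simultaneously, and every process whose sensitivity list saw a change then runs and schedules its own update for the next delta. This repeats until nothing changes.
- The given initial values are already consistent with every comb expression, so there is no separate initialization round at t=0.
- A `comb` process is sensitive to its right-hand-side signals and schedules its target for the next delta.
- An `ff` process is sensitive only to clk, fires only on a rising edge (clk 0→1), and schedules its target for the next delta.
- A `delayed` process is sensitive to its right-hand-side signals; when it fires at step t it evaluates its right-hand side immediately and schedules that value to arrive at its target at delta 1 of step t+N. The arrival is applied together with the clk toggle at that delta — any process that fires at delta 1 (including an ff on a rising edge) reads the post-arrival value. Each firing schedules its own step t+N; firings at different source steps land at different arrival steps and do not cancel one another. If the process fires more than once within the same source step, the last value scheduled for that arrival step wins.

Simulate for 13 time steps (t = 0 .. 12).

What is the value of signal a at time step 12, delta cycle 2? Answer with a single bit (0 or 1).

1

t=0 Δ0: clk=0 c=0 a=1 b=0
  Δ1: clk:0→1
  Δ2: b:0→1
  Δ3: c:0→1
  (3Δ to stable)
t=1 Δ0: clk=1 c=1 a=1 b=1
  Δ1: clk:1→0
  (1Δ to stable)
t=2 Δ0: clk=0 c=1 a=1 b=1
  Δ1: clk:0→1, a:1→0
  Δ2: c:1→0
  (2Δ to stable)
t=3 Δ0: clk=1 c=0 a=0 b=1
  Δ1: clk:1→0
  (1Δ to stable)
t=4 Δ0: clk=0 c=0 a=0 b=1
  Δ1: clk:0→1, a:0→1
  Δ2: c:0→1
  (2Δ to stable)
t=5 Δ0: clk=1 c=1 a=1 b=1
  Δ1: clk:1→0
  (1Δ to stable)
t=6 Δ0: clk=0 c=1 a=1 b=1
  Δ1: clk:0→1, a:1→0
  Δ2: c:1→0
  (2Δ to stable)
t=7 Δ0: clk=1 c=0 a=0 b=1
  Δ1: clk:1→0
  (1Δ to stable)
t=8 Δ0: clk=0 c=0 a=0 b=1
  Δ1: clk:0→1, a:0→1
  Δ2: c:0→1
  (2Δ to stable)
t=9 Δ0: clk=1 c=1 a=1 b=1
  Δ1: clk:1→0
  (1Δ to stable)
t=10 Δ0: clk=0 c=1 a=1 b=1
  Δ1: clk:0→1, a:1→0
  Δ2: c:1→0
  (2Δ to stable)
t=11 Δ0: clk=1 c=0 a=0 b=1
  Δ1: clk:1→0
  (1Δ to stable)
t=12 Δ0: clk=0 c=0 a=0 b=1
  Δ1: clk:0→1, a:0→1
  Δ2: c:0→1
  (2Δ to stable)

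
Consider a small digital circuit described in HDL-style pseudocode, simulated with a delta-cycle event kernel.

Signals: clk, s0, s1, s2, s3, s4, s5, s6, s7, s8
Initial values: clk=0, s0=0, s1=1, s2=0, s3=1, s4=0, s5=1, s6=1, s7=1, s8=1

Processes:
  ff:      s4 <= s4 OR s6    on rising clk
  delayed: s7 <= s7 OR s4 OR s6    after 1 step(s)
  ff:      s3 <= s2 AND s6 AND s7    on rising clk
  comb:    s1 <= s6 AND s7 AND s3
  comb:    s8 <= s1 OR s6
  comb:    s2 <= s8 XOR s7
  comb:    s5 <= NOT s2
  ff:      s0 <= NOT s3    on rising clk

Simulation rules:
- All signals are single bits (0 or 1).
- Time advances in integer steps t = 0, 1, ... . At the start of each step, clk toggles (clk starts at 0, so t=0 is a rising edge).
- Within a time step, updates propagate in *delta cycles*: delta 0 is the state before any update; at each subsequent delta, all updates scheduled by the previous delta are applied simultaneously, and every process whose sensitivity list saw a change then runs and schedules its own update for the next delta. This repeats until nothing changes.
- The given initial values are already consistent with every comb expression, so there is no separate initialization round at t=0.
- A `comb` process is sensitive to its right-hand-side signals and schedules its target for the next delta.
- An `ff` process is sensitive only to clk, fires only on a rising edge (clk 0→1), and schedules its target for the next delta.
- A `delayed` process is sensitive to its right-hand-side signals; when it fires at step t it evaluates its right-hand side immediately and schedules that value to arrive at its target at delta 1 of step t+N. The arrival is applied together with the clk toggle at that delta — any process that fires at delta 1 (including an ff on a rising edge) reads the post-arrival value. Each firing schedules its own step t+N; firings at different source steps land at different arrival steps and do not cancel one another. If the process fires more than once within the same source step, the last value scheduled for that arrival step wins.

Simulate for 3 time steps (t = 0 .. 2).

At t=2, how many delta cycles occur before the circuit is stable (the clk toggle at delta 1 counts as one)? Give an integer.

2

t=0 Δ0: s3=1 s1=1 s7=1 s6=1 s8=1 s5=1 clk=0 s0=0 s4=0 s2=0
  Δ1: clk:0→1
  Δ2: s3:1→0, s4:0→1
  Δ3: s1:1→0
  (3Δ to stable)
t=1 Δ0: s3=0 s1=0 s7=1 s6=1 s8=1 s5=1 clk=1 s0=0 s4=1 s2=0
  Δ1: clk:1→0
  (1Δ to stable)
t=2 Δ0: s3=0 s1=0 s7=1 s6=1 s8=1 s5=1 clk=0 s0=0 s4=1 s2=0
  Δ1: clk:0→1
  Δ2: s0:0→1
  (2Δ to stable)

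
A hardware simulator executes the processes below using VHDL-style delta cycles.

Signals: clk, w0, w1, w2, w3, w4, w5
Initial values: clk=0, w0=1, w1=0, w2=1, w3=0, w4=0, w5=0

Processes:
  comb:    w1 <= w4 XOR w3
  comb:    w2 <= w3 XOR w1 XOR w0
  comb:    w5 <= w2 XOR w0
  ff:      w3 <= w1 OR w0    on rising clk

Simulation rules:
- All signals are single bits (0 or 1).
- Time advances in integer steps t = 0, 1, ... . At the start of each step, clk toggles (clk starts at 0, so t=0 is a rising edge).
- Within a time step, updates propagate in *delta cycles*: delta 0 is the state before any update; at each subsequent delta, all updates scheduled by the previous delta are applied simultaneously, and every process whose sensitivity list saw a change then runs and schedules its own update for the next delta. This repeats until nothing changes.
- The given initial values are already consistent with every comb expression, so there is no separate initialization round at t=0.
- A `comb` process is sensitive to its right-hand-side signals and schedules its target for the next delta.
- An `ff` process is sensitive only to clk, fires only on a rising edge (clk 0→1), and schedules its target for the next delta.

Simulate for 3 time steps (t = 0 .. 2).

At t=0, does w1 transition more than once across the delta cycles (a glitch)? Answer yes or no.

no

t0.Δ0 w4=0 clk=0 w5=0 w3=0 w0=1 w2=1 w1=0
t0.Δ1 w4=0 clk=1 w5=0 w3=0 w0=1 w2=1 w1=0
t0.Δ2 w4=0 clk=1 w5=0 w3=1 w0=1 w2=1 w1=0
t0.Δ3 w4=0 clk=1 w5=0 w3=1 w0=1 w2=0 w1=1
t0.Δ4 w4=0 clk=1 w5=1 w3=1 w0=1 w2=1 w1=1
t0.Δ5 w4=0 clk=1 w5=0 w3=1 w0=1 w2=1 w1=1
t1.Δ0 w4=0 clk=1 w5=0 w3=1 w0=1 w2=1 w1=1
t1.Δ1 w4=0 clk=0 w5=0 w3=1 w0=1 w2=1 w1=1
t2.Δ0 w4=0 clk=0 w5=0 w3=1 w0=1 w2=1 w1=1
t2.Δ1 w4=0 clk=1 w5=0 w3=1 w0=1 w2=1 w1=1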